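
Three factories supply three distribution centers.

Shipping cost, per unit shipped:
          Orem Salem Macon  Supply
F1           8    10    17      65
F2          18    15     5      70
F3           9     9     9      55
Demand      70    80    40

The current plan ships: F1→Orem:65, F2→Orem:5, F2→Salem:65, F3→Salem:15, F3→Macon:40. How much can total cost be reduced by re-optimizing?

415

Current plan cost = 65·8 + 5·18 + 65·15 + 15·9 + 40·9 = 2080.
Optimal plan:
  F1→Orem: 65 × 8 = 520
  F2→Salem: 30 × 15 = 450
  F2→Macon: 40 × 5 = 200
  F3→Orem: 5 × 9 = 45
  F3→Salem: 50 × 9 = 450
Optimal cost = 1665.
Saving = 2080 − 1665 = 415.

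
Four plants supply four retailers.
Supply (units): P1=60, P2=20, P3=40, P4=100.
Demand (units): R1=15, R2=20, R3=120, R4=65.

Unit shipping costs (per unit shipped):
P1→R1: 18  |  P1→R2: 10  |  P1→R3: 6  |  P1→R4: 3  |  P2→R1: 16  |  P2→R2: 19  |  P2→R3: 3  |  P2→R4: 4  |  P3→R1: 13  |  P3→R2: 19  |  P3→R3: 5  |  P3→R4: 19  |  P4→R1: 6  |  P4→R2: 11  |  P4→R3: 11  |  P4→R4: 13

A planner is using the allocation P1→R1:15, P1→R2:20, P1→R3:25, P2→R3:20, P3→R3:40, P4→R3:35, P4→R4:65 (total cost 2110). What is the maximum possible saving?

640

Current plan cost = 15·18 + 20·10 + 25·6 + 20·3 + 40·5 + 35·11 + 65·13 = 2110.
Optimal plan:
  P1→R4: 60 × 3 = 180
  P2→R3: 15 × 3 = 45
  P2→R4: 5 × 4 = 20
  P3→R3: 40 × 5 = 200
  P4→R1: 15 × 6 = 90
  P4→R2: 20 × 11 = 220
  P4→R3: 65 × 11 = 715
Optimal cost = 1470.
Saving = 2110 − 1470 = 640.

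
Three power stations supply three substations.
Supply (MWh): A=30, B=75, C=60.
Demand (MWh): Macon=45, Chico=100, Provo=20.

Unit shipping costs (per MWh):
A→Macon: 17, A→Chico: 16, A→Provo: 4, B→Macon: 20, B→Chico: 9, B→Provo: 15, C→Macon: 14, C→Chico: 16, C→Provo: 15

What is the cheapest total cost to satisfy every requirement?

An optimal shipping plan:
  A->Chico: 10 MWh
  A->Provo: 20 MWh
  B->Chico: 75 MWh
  C->Macon: 45 MWh
  C->Chico: 15 MWh
Total cost = 1785.

1785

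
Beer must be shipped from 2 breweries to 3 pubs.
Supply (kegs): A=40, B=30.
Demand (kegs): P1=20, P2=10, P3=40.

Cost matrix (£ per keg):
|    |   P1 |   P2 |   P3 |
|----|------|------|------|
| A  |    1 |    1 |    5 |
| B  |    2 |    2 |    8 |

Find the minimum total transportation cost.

260

One minimum-cost allocation:
  A to P3: 40 × £5 = £200
  B to P1: 20 × £2 = £40
  B to P2: 10 × £2 = £20
Total = 200 + 40 + 20 = £260.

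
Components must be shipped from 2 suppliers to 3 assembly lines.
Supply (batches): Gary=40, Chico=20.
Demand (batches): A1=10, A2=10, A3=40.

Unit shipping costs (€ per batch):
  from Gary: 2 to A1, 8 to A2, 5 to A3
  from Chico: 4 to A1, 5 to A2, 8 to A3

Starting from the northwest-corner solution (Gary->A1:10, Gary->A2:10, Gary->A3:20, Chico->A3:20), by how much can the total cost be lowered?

Current plan cost = 10·2 + 10·8 + 20·5 + 20·8 = €360.
Optimal plan:
  Gary→A3: 40 × €5 = €200
  Chico→A1: 10 × €4 = €40
  Chico→A2: 10 × €5 = €50
Optimal cost = €290.
Saving = 360 − 290 = €70.

70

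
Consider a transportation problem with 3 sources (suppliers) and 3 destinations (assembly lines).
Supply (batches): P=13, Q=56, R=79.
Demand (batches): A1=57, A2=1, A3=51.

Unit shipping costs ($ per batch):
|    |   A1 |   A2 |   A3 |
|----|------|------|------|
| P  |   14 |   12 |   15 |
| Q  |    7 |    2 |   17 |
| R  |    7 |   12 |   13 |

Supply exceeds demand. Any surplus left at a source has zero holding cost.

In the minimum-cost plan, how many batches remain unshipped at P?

13

Minimum-cost shipments:
  Q–A1: 55 × $7 = $385
  Q–A2: 1 × $2 = $2
  R–A1: 2 × $7 = $14
  R–A3: 51 × $13 = $663
Total cost = $1064.
P ships 0 of its 13, leaving 13.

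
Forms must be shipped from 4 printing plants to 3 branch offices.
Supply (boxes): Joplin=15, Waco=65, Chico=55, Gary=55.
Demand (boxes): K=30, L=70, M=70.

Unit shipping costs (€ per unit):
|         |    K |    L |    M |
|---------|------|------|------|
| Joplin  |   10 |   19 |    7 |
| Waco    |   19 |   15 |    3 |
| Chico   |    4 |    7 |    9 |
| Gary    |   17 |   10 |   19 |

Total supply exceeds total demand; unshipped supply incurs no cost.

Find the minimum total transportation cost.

975

A cheapest plan:
  Joplin–M: 5 × €7 = €35
  Waco–M: 65 × €3 = €195
  Chico–K: 30 × €4 = €120
  Chico–L: 25 × €7 = €175
  Gary–L: 45 × €10 = €450
Total = 35 + 195 + 120 + 175 + 450 = €975.
(Supply check: Joplin ships 5; Waco ships 65; Chico ships 55; Gary ships 45.)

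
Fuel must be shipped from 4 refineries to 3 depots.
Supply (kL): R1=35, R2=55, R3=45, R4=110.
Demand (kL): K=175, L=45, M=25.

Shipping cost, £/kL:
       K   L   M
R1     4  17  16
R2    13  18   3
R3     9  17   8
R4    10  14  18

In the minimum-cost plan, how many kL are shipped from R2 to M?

25

Solving gives:
  R1->K: 35 kL
  R2->K: 30 kL
  R2->M: 25 kL
  R3->K: 45 kL
  R4->K: 65 kL
  R4->L: 45 kL
Total cost = £2290.
So R2→M carries 25 kL.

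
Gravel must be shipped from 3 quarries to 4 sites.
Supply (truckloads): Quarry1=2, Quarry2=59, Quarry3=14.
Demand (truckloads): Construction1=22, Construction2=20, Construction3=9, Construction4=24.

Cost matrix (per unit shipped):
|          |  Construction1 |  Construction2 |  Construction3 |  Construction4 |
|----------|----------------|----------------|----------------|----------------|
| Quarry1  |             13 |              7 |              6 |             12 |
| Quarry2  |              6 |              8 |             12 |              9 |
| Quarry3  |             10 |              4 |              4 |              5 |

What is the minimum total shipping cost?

An optimal shipping plan:
  Quarry1–Construction3: 2 × 6 = 12
  Quarry2–Construction1: 22 × 6 = 132
  Quarry2–Construction2: 20 × 8 = 160
  Quarry2–Construction4: 17 × 9 = 153
  Quarry3–Construction3: 7 × 4 = 28
  Quarry3–Construction4: 7 × 5 = 35
Total = 12 + 132 + 160 + 153 + 28 + 35 = 520.
(Supply check: Quarry1 ships 2; Quarry2 ships 59; Quarry3 ships 14.)

520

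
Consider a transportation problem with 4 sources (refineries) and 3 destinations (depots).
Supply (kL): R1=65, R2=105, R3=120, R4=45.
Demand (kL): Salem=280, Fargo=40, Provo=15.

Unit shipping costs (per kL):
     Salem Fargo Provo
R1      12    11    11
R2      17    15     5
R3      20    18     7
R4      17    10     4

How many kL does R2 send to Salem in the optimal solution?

105

Optimal shipments:
  R1->Salem: 65 × 12 = 780
  R2->Salem: 105 × 17 = 1785
  R3->Salem: 110 × 20 = 2200
  R3->Provo: 10 × 7 = 70
  R4->Fargo: 40 × 10 = 400
  R4->Provo: 5 × 4 = 20
Total cost = 5255.
So R2→Salem carries 105 kL.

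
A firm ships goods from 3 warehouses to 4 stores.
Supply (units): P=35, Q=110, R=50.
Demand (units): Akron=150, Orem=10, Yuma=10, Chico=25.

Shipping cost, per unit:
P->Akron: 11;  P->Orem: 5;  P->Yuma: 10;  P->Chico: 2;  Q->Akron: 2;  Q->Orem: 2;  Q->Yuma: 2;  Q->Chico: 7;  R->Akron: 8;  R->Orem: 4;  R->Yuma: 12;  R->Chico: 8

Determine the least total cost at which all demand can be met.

Optimal allocation:
  P->Orem: 10 × 5 = 50
  P->Chico: 25 × 2 = 50
  Q->Akron: 100 × 2 = 200
  Q->Yuma: 10 × 2 = 20
  R->Akron: 50 × 8 = 400
Total = 50 + 50 + 200 + 20 + 400 = 720.

720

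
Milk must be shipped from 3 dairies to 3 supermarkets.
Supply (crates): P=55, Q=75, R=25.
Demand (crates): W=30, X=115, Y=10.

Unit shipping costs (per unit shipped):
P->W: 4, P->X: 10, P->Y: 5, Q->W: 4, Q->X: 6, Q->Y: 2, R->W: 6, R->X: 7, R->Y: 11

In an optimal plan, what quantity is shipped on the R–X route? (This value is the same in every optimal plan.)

Solving gives:
  P→W: 30 × 4 = 120
  P→X: 15 × 10 = 150
  P→Y: 10 × 5 = 50
  Q→X: 75 × 6 = 450
  R→X: 25 × 7 = 175
Total cost = 945.
So R→X carries 25 crates.

25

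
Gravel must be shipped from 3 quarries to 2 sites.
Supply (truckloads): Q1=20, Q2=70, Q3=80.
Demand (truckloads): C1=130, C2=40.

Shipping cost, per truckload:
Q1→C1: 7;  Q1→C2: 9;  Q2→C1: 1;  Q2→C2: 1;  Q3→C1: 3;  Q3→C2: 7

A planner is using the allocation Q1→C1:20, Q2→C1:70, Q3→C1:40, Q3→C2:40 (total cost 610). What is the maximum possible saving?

Current plan cost = 20·7 + 70·1 + 40·3 + 40·7 = 610.
Optimal plan:
  Q1 to C1: 20 × 7 = 140
  Q2 to C1: 30 × 1 = 30
  Q2 to C2: 40 × 1 = 40
  Q3 to C1: 80 × 3 = 240
Optimal cost = 450.
Saving = 610 − 450 = 160.

160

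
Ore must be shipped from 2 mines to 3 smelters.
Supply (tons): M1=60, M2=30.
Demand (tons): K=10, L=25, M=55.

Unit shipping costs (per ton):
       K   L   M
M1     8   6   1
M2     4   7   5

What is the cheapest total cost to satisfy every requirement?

265

One minimum-cost allocation:
  M1->L: 5 × 6 = 30
  M1->M: 55 × 1 = 55
  M2->K: 10 × 4 = 40
  M2->L: 20 × 7 = 140
Total = 30 + 55 + 40 + 140 = 265.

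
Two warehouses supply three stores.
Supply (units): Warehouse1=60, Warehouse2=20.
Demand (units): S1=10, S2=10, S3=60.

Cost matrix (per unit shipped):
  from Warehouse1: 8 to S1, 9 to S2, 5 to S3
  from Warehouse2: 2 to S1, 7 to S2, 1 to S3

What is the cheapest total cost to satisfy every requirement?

A cheapest plan:
  Warehouse1–S2: 10 × 9 = 90
  Warehouse1–S3: 50 × 5 = 250
  Warehouse2–S1: 10 × 2 = 20
  Warehouse2–S3: 10 × 1 = 10
Total = 90 + 250 + 20 + 10 = 370.

370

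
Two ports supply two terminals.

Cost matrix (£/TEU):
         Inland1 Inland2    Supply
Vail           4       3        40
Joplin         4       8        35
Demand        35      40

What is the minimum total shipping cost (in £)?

A cheapest plan:
  Vail->Inland2: 40 × £3 = £120
  Joplin->Inland1: 35 × £4 = £140
Total = 120 + 140 = £260.

260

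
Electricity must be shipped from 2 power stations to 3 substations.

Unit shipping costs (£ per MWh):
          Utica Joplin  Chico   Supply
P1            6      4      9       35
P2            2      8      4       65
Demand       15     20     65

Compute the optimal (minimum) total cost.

430

One minimum-cost allocation:
  P1 to Utica: 15 × £6 = £90
  P1 to Joplin: 20 × £4 = £80
  P2 to Chico: 65 × £4 = £260
Total = 90 + 80 + 260 = £430.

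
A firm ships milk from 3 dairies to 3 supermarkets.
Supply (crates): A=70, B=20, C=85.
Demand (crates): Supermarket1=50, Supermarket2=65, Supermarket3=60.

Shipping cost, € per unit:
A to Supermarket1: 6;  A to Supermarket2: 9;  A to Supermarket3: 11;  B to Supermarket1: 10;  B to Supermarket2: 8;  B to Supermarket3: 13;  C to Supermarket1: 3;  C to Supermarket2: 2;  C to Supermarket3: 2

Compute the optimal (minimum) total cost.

Optimal allocation:
  A to Supermarket1: 50 crates
  A to Supermarket2: 20 crates
  B to Supermarket2: 20 crates
  C to Supermarket2: 25 crates
  C to Supermarket3: 60 crates
Total cost = €810.
(Supply check: A ships 70; B ships 20; C ships 85.)

810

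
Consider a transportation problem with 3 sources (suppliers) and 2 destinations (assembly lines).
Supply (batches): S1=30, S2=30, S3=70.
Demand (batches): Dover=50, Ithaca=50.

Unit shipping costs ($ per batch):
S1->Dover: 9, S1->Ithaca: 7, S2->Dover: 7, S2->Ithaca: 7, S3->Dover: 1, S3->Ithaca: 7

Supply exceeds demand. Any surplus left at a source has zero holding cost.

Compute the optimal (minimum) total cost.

An optimal shipping plan:
  S1–Ithaca: 30 × $7 = $210
  S3–Dover: 50 × $1 = $50
  S3–Ithaca: 20 × $7 = $140
Total = 210 + 50 + 140 = $400.

400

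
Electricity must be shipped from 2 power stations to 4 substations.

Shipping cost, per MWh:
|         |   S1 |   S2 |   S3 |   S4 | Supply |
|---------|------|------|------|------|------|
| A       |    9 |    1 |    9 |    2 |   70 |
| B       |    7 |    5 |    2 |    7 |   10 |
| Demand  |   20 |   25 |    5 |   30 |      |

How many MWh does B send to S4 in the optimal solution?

The minimum-cost plan:
  A–S1: 15 × 9 = 135
  A–S2: 25 × 1 = 25
  A–S4: 30 × 2 = 60
  B–S1: 5 × 7 = 35
  B–S3: 5 × 2 = 10
Total cost = 265.
The route B→S4 is not used.

0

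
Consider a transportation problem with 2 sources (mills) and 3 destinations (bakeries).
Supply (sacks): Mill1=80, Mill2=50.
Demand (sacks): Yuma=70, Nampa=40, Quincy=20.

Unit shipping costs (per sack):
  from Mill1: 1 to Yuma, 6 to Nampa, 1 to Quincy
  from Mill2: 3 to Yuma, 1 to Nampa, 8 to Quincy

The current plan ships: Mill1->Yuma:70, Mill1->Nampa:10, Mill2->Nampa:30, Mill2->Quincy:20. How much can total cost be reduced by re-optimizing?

Current plan cost = 70·1 + 10·6 + 30·1 + 20·8 = 320.
Optimal plan:
  Mill1 to Yuma: 60 × 1 = 60
  Mill1 to Quincy: 20 × 1 = 20
  Mill2 to Yuma: 10 × 3 = 30
  Mill2 to Nampa: 40 × 1 = 40
Optimal cost = 150.
Saving = 320 − 150 = 170.

170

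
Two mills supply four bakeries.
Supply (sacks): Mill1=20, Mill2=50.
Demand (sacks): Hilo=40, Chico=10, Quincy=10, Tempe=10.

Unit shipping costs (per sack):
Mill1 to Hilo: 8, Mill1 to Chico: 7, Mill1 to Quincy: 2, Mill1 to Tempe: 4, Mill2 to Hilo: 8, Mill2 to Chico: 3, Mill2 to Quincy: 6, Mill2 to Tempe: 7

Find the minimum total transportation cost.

A cheapest plan:
  Mill1->Quincy: 10 × 2 = 20
  Mill1->Tempe: 10 × 4 = 40
  Mill2->Hilo: 40 × 8 = 320
  Mill2->Chico: 10 × 3 = 30
Total = 20 + 40 + 320 + 30 = 410.
(Supply check: Mill1 ships 20; Mill2 ships 50.)

410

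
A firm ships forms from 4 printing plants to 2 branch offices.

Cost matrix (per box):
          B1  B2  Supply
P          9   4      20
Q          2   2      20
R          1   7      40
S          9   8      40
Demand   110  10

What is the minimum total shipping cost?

570

An optimal shipping plan:
  P->B1: 10 boxes
  P->B2: 10 boxes
  Q->B1: 20 boxes
  R->B1: 40 boxes
  S->B1: 40 boxes
Total cost = 570.
(Supply check: P ships 20; Q ships 20; R ships 40; S ships 40.)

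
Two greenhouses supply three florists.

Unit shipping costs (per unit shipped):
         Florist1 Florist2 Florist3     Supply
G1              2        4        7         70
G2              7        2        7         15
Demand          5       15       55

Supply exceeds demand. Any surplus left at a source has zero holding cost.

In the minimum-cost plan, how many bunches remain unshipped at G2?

Minimum-cost shipments:
  G1–Florist1: 5 bunches
  G1–Florist3: 55 bunches
  G2–Florist2: 15 bunches
Total cost = 425.
G2 ships 15 of its 15, leaving 0.

0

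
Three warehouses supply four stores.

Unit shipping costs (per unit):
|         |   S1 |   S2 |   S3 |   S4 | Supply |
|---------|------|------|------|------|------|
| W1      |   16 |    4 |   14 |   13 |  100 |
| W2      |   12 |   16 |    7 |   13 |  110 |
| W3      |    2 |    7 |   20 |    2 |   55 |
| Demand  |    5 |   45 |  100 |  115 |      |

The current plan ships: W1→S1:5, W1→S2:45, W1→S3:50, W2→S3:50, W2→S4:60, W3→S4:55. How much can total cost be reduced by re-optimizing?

Current plan cost = 5·16 + 45·4 + 50·14 + 50·7 + 60·13 + 55·2 = 2200.
Optimal plan:
  W1–S2: 45 units
  W1–S4: 55 units
  W2–S1: 5 units
  W2–S3: 100 units
  W2–S4: 5 units
  W3–S4: 55 units
Optimal cost = 1830.
Saving = 2200 − 1830 = 370.

370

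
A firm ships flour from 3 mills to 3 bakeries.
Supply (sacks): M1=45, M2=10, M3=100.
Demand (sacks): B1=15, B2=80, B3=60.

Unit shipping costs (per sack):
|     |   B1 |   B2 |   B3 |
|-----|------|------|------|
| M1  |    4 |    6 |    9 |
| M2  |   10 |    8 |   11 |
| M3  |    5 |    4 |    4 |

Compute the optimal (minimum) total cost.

A cheapest plan:
  M1->B1: 15 × 4 = 60
  M1->B2: 30 × 6 = 180
  M2->B2: 10 × 8 = 80
  M3->B2: 40 × 4 = 160
  M3->B3: 60 × 4 = 240
Total = 60 + 180 + 80 + 160 + 240 = 720.

720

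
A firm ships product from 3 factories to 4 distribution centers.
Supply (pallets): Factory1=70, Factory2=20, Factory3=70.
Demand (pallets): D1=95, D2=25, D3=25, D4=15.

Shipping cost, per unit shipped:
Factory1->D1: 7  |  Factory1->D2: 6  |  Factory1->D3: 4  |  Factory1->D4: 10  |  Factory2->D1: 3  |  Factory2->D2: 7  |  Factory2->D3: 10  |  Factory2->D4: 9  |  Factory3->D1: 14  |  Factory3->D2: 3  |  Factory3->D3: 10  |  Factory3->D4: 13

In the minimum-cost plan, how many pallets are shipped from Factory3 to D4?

15

Solving gives:
  Factory1 to D1: 70 pallets
  Factory2 to D1: 20 pallets
  Factory3 to D1: 5 pallets
  Factory3 to D2: 25 pallets
  Factory3 to D3: 25 pallets
  Factory3 to D4: 15 pallets
Total cost = 1140.
So Factory3→D4 carries 15 pallets.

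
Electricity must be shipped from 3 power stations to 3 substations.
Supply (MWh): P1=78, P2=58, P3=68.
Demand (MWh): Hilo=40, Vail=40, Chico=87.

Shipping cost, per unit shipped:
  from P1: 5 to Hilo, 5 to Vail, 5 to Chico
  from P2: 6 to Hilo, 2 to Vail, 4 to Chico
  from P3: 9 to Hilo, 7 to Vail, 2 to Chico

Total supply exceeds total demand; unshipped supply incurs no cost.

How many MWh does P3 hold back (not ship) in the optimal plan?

An optimal plan:
  P1->Hilo: 40 × 5 = 200
  P1->Chico: 1 × 5 = 5
  P2->Vail: 40 × 2 = 80
  P2->Chico: 18 × 4 = 72
  P3->Chico: 68 × 2 = 136
Total cost = 493.
P3 ships 68 of its 68, leaving 0.

0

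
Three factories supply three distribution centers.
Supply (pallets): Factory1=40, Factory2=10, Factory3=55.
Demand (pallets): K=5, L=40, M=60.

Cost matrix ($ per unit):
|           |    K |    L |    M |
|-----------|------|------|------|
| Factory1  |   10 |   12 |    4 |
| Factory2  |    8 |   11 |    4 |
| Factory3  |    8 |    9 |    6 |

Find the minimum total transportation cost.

One minimum-cost allocation:
  Factory1→M: 40 × $4 = $160
  Factory2→M: 10 × $4 = $40
  Factory3→K: 5 × $8 = $40
  Factory3→L: 40 × $9 = $360
  Factory3→M: 10 × $6 = $60
Total = 160 + 40 + 40 + 360 + 60 = $660.

660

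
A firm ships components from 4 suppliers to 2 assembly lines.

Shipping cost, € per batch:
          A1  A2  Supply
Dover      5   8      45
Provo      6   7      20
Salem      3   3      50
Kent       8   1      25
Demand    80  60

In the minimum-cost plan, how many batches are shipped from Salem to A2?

35

The minimum-cost plan:
  Dover–A1: 45 × €5 = €225
  Provo–A1: 20 × €6 = €120
  Salem–A1: 15 × €3 = €45
  Salem–A2: 35 × €3 = €105
  Kent–A2: 25 × €1 = €25
Total cost = €520.
So Salem→A2 carries 35 batches.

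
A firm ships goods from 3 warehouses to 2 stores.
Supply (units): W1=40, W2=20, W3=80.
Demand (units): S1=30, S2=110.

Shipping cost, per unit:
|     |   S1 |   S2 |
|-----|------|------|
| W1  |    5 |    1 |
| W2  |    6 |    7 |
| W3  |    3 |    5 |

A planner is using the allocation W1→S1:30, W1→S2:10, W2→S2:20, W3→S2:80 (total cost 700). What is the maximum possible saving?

180

Current plan cost = 30·5 + 10·1 + 20·7 + 80·5 = 700.
Optimal plan:
  W1->S2: 40 × 1 = 40
  W2->S2: 20 × 7 = 140
  W3->S1: 30 × 3 = 90
  W3->S2: 50 × 5 = 250
Optimal cost = 520.
Saving = 700 − 520 = 180.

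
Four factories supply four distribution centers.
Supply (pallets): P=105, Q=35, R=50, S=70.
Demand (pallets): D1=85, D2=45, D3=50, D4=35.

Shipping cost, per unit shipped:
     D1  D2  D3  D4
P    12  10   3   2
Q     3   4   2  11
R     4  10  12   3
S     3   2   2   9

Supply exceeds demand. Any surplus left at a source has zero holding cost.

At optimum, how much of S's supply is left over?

Minimum-cost shipments:
  P->D3: 50 × 3 = 150
  P->D4: 35 × 2 = 70
  Q->D1: 35 × 3 = 105
  R->D1: 25 × 4 = 100
  S->D1: 25 × 3 = 75
  S->D2: 45 × 2 = 90
Total cost = 590.
S ships 70 of its 70, leaving 0.

0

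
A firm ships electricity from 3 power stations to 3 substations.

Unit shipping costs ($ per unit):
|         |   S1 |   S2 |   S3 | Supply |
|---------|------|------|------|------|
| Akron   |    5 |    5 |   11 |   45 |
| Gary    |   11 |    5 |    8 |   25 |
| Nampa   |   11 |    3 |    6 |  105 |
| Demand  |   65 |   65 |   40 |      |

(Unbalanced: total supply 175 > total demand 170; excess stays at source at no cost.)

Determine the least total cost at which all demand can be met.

880

Optimal allocation:
  Akron->S1: 45 MWh
  Gary->S1: 20 MWh
  Nampa->S2: 65 MWh
  Nampa->S3: 40 MWh
Total cost = $880.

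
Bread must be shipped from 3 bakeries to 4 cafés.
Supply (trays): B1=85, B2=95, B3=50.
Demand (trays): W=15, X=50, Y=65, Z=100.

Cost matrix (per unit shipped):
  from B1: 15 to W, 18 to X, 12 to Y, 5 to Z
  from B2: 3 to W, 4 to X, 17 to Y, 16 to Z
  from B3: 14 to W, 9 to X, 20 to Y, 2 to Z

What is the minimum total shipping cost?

1525

A cheapest plan:
  B1->Y: 35 trays
  B1->Z: 50 trays
  B2->W: 15 trays
  B2->X: 50 trays
  B2->Y: 30 trays
  B3->Z: 50 trays
Total cost = 1525.
(Supply check: B1 ships 85; B2 ships 95; B3 ships 50.)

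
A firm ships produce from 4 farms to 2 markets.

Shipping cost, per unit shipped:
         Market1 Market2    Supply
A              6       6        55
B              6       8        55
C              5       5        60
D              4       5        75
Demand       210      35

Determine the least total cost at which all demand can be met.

1260

A cheapest plan:
  A to Market1: 20 × 6 = 120
  A to Market2: 35 × 6 = 210
  B to Market1: 55 × 6 = 330
  C to Market1: 60 × 5 = 300
  D to Market1: 75 × 4 = 300
Total = 120 + 210 + 330 + 300 + 300 = 1260.
(Supply check: A ships 55; B ships 55; C ships 60; D ships 75.)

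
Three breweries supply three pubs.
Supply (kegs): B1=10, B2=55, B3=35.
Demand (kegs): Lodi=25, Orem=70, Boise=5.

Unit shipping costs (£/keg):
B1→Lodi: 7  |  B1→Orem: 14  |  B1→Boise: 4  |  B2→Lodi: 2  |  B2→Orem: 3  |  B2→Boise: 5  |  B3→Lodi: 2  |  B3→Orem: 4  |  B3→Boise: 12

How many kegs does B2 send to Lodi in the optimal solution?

The minimum-cost plan:
  B1–Lodi: 5 × £7 = £35
  B1–Boise: 5 × £4 = £20
  B2–Orem: 55 × £3 = £165
  B3–Lodi: 20 × £2 = £40
  B3–Orem: 15 × £4 = £60
Total cost = £320.
The route B2→Lodi is not used.

0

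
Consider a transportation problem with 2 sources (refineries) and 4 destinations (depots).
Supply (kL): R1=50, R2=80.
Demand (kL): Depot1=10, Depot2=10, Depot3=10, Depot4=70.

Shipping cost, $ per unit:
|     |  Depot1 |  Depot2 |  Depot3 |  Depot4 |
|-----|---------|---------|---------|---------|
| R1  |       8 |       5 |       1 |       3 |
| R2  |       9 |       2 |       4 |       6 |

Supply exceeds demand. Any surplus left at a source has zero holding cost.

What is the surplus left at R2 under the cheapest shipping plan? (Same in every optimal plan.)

Minimum-cost shipments:
  R1 to Depot3: 10 × $1 = $10
  R1 to Depot4: 40 × $3 = $120
  R2 to Depot1: 10 × $9 = $90
  R2 to Depot2: 10 × $2 = $20
  R2 to Depot4: 30 × $6 = $180
Total cost = $420.
R2 ships 50 of its 80, leaving 30.

30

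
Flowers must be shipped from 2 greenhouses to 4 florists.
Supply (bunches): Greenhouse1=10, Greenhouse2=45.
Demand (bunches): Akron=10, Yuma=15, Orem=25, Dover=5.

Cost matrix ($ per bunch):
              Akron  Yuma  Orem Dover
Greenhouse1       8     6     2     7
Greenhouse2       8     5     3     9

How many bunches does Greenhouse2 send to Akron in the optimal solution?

Solving gives:
  Greenhouse1→Orem: 5 × $2 = $10
  Greenhouse1→Dover: 5 × $7 = $35
  Greenhouse2→Akron: 10 × $8 = $80
  Greenhouse2→Yuma: 15 × $5 = $75
  Greenhouse2→Orem: 20 × $3 = $60
Total cost = $260.
So Greenhouse2→Akron carries 10 bunches.

10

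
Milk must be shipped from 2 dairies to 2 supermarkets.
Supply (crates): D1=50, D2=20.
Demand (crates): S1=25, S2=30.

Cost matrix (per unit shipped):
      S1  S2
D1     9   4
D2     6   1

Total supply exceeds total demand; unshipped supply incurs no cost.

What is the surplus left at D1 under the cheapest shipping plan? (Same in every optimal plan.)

15

Minimum-cost shipments:
  D1–S1: 5 × 9 = 45
  D1–S2: 30 × 4 = 120
  D2–S1: 20 × 6 = 120
Total cost = 285.
D1 ships 35 of its 50, leaving 15.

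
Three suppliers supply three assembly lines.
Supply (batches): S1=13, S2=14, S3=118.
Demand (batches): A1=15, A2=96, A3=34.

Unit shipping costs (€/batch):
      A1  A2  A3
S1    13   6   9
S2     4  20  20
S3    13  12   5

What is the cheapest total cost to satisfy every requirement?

1313

An optimal shipping plan:
  S1 to A2: 13 × €6 = €78
  S2 to A1: 14 × €4 = €56
  S3 to A1: 1 × €13 = €13
  S3 to A2: 83 × €12 = €996
  S3 to A3: 34 × €5 = €170
Total = 78 + 56 + 13 + 996 + 170 = €1313.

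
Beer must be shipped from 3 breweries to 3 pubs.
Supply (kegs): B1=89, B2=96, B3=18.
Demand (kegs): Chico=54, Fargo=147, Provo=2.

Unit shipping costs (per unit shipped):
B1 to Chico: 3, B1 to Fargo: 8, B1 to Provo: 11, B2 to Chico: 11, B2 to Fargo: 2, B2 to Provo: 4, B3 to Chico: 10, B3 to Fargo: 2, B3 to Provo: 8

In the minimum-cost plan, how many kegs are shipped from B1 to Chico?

Solving gives:
  B1→Chico: 54 × 3 = 162
  B1→Fargo: 35 × 8 = 280
  B2→Fargo: 94 × 2 = 188
  B2→Provo: 2 × 4 = 8
  B3→Fargo: 18 × 2 = 36
Total cost = 674.
So B1→Chico carries 54 kegs.

54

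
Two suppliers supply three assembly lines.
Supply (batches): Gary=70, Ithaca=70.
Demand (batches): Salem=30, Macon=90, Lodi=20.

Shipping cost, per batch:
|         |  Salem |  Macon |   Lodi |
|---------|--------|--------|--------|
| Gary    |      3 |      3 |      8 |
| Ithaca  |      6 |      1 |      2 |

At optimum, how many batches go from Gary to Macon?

40

The minimum-cost plan:
  Gary–Salem: 30 × 3 = 90
  Gary–Macon: 40 × 3 = 120
  Ithaca–Macon: 50 × 1 = 50
  Ithaca–Lodi: 20 × 2 = 40
Total cost = 300.
So Gary→Macon carries 40 batches.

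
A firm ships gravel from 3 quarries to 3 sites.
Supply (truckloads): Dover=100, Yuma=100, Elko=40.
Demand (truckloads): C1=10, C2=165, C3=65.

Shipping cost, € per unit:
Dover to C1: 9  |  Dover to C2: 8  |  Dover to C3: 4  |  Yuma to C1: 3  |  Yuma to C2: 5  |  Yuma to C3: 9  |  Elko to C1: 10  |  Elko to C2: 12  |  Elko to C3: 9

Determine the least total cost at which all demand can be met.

1500

One minimum-cost allocation:
  Dover→C2: 35 truckloads
  Dover→C3: 65 truckloads
  Yuma→C2: 100 truckloads
  Elko→C1: 10 truckloads
  Elko→C2: 30 truckloads
Total cost = €1500.
(Supply check: Dover ships 100; Yuma ships 100; Elko ships 40.)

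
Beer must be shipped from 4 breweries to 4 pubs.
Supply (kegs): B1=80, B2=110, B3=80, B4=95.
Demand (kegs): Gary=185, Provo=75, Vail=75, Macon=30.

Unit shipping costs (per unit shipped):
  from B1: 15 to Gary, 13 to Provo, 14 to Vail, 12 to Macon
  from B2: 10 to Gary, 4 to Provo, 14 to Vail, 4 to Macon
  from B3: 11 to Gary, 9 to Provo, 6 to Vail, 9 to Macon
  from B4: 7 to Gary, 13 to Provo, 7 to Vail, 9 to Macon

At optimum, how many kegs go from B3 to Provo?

Solving gives:
  B1→Gary: 80 kegs
  B2→Gary: 5 kegs
  B2→Provo: 75 kegs
  B2→Macon: 30 kegs
  B3→Gary: 5 kegs
  B3→Vail: 75 kegs
  B4→Gary: 95 kegs
Total cost = 2840.
The route B3→Provo is not used.

0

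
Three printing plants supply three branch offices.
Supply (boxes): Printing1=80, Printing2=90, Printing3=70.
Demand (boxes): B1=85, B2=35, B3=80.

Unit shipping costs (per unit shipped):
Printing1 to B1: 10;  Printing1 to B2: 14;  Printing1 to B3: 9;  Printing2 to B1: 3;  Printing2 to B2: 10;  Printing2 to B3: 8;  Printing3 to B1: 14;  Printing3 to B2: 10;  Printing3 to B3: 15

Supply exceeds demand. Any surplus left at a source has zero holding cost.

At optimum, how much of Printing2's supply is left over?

An optimal plan:
  Printing1→B3: 75 × 9 = 675
  Printing2→B1: 85 × 3 = 255
  Printing2→B3: 5 × 8 = 40
  Printing3→B2: 35 × 10 = 350
Total cost = 1320.
Printing2 ships 90 of its 90, leaving 0.

0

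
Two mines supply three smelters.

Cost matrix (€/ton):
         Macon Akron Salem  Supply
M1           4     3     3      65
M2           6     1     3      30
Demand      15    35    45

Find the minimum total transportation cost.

A cheapest plan:
  M1 to Macon: 15 tons
  M1 to Akron: 5 tons
  M1 to Salem: 45 tons
  M2 to Akron: 30 tons
Total cost = €240.

240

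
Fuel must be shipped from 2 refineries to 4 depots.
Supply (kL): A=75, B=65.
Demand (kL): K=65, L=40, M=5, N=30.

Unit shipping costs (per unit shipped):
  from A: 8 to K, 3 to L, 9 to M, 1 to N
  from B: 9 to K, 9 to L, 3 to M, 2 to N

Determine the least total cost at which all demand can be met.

745

Optimal allocation:
  A→K: 35 × 8 = 280
  A→L: 40 × 3 = 120
  B→K: 30 × 9 = 270
  B→M: 5 × 3 = 15
  B→N: 30 × 2 = 60
Total = 280 + 120 + 270 + 15 + 60 = 745.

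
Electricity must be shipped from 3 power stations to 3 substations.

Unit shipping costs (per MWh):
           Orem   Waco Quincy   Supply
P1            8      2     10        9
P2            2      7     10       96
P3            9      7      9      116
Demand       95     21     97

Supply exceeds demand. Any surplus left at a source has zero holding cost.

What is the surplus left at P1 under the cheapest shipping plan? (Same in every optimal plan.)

0

An optimal plan:
  P1→Waco: 9 × 2 = 18
  P2→Orem: 95 × 2 = 190
  P2→Waco: 1 × 7 = 7
  P3→Waco: 11 × 7 = 77
  P3→Quincy: 97 × 9 = 873
Total cost = 1165.
P1 ships 9 of its 9, leaving 0.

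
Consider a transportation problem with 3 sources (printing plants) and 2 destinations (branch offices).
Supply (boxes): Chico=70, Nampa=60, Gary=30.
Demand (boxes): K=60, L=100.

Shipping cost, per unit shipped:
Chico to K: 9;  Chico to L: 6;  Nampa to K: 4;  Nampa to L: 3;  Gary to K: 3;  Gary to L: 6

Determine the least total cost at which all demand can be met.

An optimal shipping plan:
  Chico→L: 70 × 6 = 420
  Nampa→K: 30 × 4 = 120
  Nampa→L: 30 × 3 = 90
  Gary→K: 30 × 3 = 90
Total = 420 + 120 + 90 + 90 = 720.
(Supply check: Chico ships 70; Nampa ships 60; Gary ships 30.)

720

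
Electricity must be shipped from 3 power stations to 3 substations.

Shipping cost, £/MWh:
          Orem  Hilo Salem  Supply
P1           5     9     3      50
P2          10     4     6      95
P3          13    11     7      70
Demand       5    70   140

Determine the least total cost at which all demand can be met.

1080

One minimum-cost allocation:
  P1→Orem: 5 × £5 = £25
  P1→Salem: 45 × £3 = £135
  P2→Hilo: 70 × £4 = £280
  P2→Salem: 25 × £6 = £150
  P3→Salem: 70 × £7 = £490
Total = 25 + 135 + 280 + 150 + 490 = £1080.
(Supply check: P1 ships 50; P2 ships 95; P3 ships 70.)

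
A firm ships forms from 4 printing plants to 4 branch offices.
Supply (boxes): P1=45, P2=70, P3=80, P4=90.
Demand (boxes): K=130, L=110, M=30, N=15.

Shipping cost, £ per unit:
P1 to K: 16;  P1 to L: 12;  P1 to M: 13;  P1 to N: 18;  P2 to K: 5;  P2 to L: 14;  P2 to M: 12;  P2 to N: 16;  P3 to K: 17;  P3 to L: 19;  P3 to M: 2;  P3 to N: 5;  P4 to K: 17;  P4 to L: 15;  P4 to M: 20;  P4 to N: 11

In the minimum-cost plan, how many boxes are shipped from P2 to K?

70

Optimal shipments:
  P1 to L: 45 × £12 = £540
  P2 to K: 70 × £5 = £350
  P3 to K: 35 × £17 = £595
  P3 to M: 30 × £2 = £60
  P3 to N: 15 × £5 = £75
  P4 to K: 25 × £17 = £425
  P4 to L: 65 × £15 = £975
Total cost = £3020.
So P2→K carries 70 boxes.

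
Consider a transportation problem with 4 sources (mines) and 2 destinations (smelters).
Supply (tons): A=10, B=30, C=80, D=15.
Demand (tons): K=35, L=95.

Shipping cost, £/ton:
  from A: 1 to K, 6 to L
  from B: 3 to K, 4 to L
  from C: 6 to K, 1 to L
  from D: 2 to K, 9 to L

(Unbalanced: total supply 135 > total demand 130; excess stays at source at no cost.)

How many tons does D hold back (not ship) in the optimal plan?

0

An optimal plan:
  A->K: 10 tons
  B->K: 10 tons
  B->L: 15 tons
  C->L: 80 tons
  D->K: 15 tons
Total cost = £210.
D ships 15 of its 15, leaving 0.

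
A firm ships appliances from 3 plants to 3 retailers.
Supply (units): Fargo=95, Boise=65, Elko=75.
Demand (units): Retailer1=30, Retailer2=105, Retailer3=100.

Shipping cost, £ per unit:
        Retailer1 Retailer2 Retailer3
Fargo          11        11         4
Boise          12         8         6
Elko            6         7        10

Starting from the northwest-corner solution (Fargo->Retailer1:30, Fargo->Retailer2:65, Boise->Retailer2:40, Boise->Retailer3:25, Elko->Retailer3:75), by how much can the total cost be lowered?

880

Current plan cost = 30·11 + 65·11 + 40·8 + 25·6 + 75·10 = £2265.
Optimal plan:
  Fargo to Retailer3: 95 × £4 = £380
  Boise to Retailer2: 60 × £8 = £480
  Boise to Retailer3: 5 × £6 = £30
  Elko to Retailer1: 30 × £6 = £180
  Elko to Retailer2: 45 × £7 = £315
Optimal cost = £1385.
Saving = 2265 − 1385 = £880.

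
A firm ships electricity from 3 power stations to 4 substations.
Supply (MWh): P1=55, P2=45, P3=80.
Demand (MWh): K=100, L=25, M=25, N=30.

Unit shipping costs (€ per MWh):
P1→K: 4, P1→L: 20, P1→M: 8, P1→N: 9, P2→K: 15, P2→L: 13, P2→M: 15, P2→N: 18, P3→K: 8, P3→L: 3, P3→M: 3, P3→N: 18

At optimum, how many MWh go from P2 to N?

30

The minimum-cost plan:
  P1 to K: 55 × €4 = €220
  P2 to K: 15 × €15 = €225
  P2 to N: 30 × €18 = €540
  P3 to K: 30 × €8 = €240
  P3 to L: 25 × €3 = €75
  P3 to M: 25 × €3 = €75
Total cost = €1375.
So P2→N carries 30 MWh.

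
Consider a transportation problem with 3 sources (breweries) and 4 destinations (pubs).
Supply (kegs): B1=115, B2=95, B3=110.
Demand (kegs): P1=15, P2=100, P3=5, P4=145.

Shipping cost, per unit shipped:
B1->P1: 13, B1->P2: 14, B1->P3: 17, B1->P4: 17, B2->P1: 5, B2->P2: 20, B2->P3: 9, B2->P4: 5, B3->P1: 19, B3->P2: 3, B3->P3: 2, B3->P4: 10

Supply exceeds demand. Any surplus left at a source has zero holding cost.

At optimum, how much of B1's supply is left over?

Minimum-cost shipments:
  B1–P1: 15 × 13 = 195
  B1–P4: 45 × 17 = 765
  B2–P4: 95 × 5 = 475
  B3–P2: 100 × 3 = 300
  B3–P3: 5 × 2 = 10
  B3–P4: 5 × 10 = 50
Total cost = 1795.
B1 ships 60 of its 115, leaving 55.

55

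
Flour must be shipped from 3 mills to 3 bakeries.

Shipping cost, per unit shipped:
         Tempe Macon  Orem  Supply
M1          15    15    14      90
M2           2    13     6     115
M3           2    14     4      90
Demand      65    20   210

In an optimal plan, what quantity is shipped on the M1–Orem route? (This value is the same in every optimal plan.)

70

Optimal shipments:
  M1->Macon: 20 sacks
  M1->Orem: 70 sacks
  M2->Tempe: 65 sacks
  M2->Orem: 50 sacks
  M3->Orem: 90 sacks
Total cost = 2070.
So M1→Orem carries 70 sacks.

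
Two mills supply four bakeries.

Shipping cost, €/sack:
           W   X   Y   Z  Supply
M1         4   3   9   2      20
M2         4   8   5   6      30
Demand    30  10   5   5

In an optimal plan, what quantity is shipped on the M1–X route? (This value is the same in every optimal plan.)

Optimal shipments:
  M1→W: 5 sacks
  M1→X: 10 sacks
  M1→Z: 5 sacks
  M2→W: 25 sacks
  M2→Y: 5 sacks
Total cost = €185.
So M1→X carries 10 sacks.

10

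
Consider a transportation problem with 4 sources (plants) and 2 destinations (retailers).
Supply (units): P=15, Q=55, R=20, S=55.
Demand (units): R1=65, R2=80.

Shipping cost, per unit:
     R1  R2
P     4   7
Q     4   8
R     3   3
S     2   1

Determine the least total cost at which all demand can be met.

One minimum-cost allocation:
  P→R1: 10 units
  P→R2: 5 units
  Q→R1: 55 units
  R→R2: 20 units
  S→R2: 55 units
Total cost = 410.

410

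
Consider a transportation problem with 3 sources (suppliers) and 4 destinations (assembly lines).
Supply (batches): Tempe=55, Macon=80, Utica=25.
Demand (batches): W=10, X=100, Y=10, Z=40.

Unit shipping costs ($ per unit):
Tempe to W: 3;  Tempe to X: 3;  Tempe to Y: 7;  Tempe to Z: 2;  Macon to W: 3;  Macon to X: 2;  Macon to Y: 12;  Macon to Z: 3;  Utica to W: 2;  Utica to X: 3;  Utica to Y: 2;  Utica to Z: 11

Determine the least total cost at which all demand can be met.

340

A cheapest plan:
  Tempe to X: 15 × $3 = $45
  Tempe to Z: 40 × $2 = $80
  Macon to X: 80 × $2 = $160
  Utica to W: 10 × $2 = $20
  Utica to X: 5 × $3 = $15
  Utica to Y: 10 × $2 = $20
Total = 45 + 80 + 160 + 20 + 15 + 20 = $340.
(Supply check: Tempe ships 55; Macon ships 80; Utica ships 25.)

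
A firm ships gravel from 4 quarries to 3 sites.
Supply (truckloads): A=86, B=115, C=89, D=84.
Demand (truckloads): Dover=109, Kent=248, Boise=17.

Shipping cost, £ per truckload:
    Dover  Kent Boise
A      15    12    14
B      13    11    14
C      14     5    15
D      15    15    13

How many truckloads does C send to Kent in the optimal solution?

89

Solving gives:
  A->Kent: 86 × £12 = £1032
  B->Dover: 42 × £13 = £546
  B->Kent: 73 × £11 = £803
  C->Kent: 89 × £5 = £445
  D->Dover: 67 × £15 = £1005
  D->Boise: 17 × £13 = £221
Total cost = £4052.
So C→Kent carries 89 truckloads.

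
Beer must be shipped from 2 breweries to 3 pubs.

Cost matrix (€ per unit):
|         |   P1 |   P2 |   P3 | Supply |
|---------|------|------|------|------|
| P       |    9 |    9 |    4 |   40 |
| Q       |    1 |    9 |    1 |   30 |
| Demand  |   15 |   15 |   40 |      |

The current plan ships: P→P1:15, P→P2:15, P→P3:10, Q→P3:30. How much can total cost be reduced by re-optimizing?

Current plan cost = 15·9 + 15·9 + 10·4 + 30·1 = €340.
Optimal plan:
  P->P2: 15 kegs
  P->P3: 25 kegs
  Q->P1: 15 kegs
  Q->P3: 15 kegs
Optimal cost = €265.
Saving = 340 − 265 = €75.

75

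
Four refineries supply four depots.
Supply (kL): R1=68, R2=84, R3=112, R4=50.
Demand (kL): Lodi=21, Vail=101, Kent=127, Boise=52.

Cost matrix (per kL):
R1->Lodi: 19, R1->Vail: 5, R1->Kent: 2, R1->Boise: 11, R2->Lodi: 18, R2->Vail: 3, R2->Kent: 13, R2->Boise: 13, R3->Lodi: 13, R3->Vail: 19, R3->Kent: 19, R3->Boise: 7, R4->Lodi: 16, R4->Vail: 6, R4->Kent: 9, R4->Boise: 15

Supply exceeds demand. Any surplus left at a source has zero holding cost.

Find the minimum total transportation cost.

1918

One minimum-cost allocation:
  R1 to Kent: 68 × 2 = 136
  R2 to Vail: 84 × 3 = 252
  R3 to Lodi: 21 × 13 = 273
  R3 to Kent: 26 × 19 = 494
  R3 to Boise: 52 × 7 = 364
  R4 to Vail: 17 × 6 = 102
  R4 to Kent: 33 × 9 = 297
Total = 136 + 252 + 273 + 494 + 364 + 102 + 297 = 1918.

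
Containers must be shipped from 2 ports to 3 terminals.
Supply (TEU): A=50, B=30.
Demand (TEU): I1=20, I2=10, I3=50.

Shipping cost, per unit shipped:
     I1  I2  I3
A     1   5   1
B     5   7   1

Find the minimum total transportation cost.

An optimal shipping plan:
  A→I1: 20 × 1 = 20
  A→I2: 10 × 5 = 50
  A→I3: 20 × 1 = 20
  B→I3: 30 × 1 = 30
Total = 20 + 50 + 20 + 30 = 120.
(Supply check: A ships 50; B ships 30.)

120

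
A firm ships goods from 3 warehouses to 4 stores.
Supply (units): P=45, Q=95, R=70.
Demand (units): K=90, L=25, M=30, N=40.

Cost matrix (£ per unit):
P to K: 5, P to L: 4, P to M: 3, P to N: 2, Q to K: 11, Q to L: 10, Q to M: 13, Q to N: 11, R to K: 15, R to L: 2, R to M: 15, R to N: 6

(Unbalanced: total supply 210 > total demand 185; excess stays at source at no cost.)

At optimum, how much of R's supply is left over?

5

An optimal plan:
  P to K: 15 units
  P to M: 30 units
  Q to K: 75 units
  R to L: 25 units
  R to N: 40 units
Total cost = £1280.
R ships 65 of its 70, leaving 5.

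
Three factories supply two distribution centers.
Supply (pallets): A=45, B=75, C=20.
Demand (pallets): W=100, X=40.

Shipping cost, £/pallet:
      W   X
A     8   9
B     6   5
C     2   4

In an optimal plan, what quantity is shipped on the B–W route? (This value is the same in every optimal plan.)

35

The minimum-cost plan:
  A–W: 45 × £8 = £360
  B–W: 35 × £6 = £210
  B–X: 40 × £5 = £200
  C–W: 20 × £2 = £40
Total cost = £810.
So B→W carries 35 pallets.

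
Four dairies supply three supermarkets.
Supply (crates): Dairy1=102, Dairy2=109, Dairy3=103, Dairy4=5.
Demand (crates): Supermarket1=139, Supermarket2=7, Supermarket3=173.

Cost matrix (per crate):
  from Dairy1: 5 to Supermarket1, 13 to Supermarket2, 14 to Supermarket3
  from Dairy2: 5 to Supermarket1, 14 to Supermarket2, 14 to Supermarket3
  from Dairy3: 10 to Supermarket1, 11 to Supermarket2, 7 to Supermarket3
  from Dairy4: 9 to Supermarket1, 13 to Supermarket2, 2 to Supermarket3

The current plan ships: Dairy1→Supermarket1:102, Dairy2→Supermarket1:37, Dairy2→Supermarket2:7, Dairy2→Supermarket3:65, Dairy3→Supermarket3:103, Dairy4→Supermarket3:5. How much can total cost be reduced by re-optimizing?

Current plan cost = 102·5 + 37·5 + 7·14 + 65·14 + 103·7 + 5·2 = 2434.
Optimal plan:
  Dairy1–Supermarket1: 95 × 5 = 475
  Dairy1–Supermarket2: 7 × 13 = 91
  Dairy2–Supermarket1: 44 × 5 = 220
  Dairy2–Supermarket3: 65 × 14 = 910
  Dairy3–Supermarket3: 103 × 7 = 721
  Dairy4–Supermarket3: 5 × 2 = 10
Optimal cost = 2427.
Saving = 2434 − 2427 = 7.

7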